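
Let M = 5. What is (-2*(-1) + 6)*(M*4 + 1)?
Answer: 168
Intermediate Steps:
(-2*(-1) + 6)*(M*4 + 1) = (-2*(-1) + 6)*(5*4 + 1) = (2 + 6)*(20 + 1) = 8*21 = 168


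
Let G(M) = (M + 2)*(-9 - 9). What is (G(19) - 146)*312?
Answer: -163488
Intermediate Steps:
G(M) = -36 - 18*M (G(M) = (2 + M)*(-18) = -36 - 18*M)
(G(19) - 146)*312 = ((-36 - 18*19) - 146)*312 = ((-36 - 342) - 146)*312 = (-378 - 146)*312 = -524*312 = -163488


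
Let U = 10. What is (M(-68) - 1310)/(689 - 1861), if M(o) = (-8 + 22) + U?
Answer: 643/586 ≈ 1.0973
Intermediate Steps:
M(o) = 24 (M(o) = (-8 + 22) + 10 = 14 + 10 = 24)
(M(-68) - 1310)/(689 - 1861) = (24 - 1310)/(689 - 1861) = -1286/(-1172) = -1286*(-1/1172) = 643/586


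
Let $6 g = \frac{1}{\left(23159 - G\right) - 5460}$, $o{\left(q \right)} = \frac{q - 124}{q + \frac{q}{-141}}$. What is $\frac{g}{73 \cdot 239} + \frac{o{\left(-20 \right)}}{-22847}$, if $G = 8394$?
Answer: $- \frac{247217153693}{778907014566450} \approx -0.00031739$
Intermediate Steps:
$o{\left(q \right)} = \frac{141 \left(-124 + q\right)}{140 q}$ ($o{\left(q \right)} = \frac{-124 + q}{q + q \left(- \frac{1}{141}\right)} = \frac{-124 + q}{q - \frac{q}{141}} = \frac{-124 + q}{\frac{140}{141} q} = \left(-124 + q\right) \frac{141}{140 q} = \frac{141 \left(-124 + q\right)}{140 q}$)
$g = \frac{1}{55830}$ ($g = \frac{1}{6 \left(\left(23159 - 8394\right) - 5460\right)} = \frac{1}{6 \left(14765 - 5460\right)} = \frac{1}{6 \cdot 9305} = \frac{1}{6} \cdot \frac{1}{9305} = \frac{1}{55830} \approx 1.7912 \cdot 10^{-5}$)
$\frac{g}{73 \cdot 239} + \frac{o{\left(-20 \right)}}{-22847} = \frac{1}{55830 \cdot 73 \cdot 239} + \frac{\frac{141}{140} \frac{1}{-20} \left(-124 - 20\right)}{-22847} = \frac{1}{55830 \cdot 17447} + \frac{141}{140} \left(- \frac{1}{20}\right) \left(-144\right) \left(- \frac{1}{22847}\right) = \frac{1}{55830} \cdot \frac{1}{17447} + \frac{1269}{175} \left(- \frac{1}{22847}\right) = \frac{1}{974066010} - \frac{1269}{3998225} = - \frac{247217153693}{778907014566450}$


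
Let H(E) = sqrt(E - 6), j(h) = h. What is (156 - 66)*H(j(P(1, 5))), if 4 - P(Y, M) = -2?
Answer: 0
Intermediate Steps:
P(Y, M) = 6 (P(Y, M) = 4 - 1*(-2) = 4 + 2 = 6)
H(E) = sqrt(-6 + E)
(156 - 66)*H(j(P(1, 5))) = (156 - 66)*sqrt(-6 + 6) = 90*sqrt(0) = 90*0 = 0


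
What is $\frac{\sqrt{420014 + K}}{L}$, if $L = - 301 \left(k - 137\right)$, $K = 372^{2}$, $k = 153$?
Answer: $- \frac{\sqrt{302}}{112} \approx -0.15516$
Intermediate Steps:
$K = 138384$
$L = -4816$ ($L = - 301 \left(153 - 137\right) = \left(-301\right) 16 = -4816$)
$\frac{\sqrt{420014 + K}}{L} = \frac{\sqrt{420014 + 138384}}{-4816} = \sqrt{558398} \left(- \frac{1}{4816}\right) = 43 \sqrt{302} \left(- \frac{1}{4816}\right) = - \frac{\sqrt{302}}{112}$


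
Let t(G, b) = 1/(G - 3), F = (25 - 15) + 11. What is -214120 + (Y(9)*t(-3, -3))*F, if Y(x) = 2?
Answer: -214127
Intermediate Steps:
F = 21 (F = 10 + 11 = 21)
t(G, b) = 1/(-3 + G)
-214120 + (Y(9)*t(-3, -3))*F = -214120 + (2/(-3 - 3))*21 = -214120 + (2/(-6))*21 = -214120 + (2*(-⅙))*21 = -214120 - ⅓*21 = -214120 - 7 = -214127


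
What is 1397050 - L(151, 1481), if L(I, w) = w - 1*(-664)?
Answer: 1394905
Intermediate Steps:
L(I, w) = 664 + w (L(I, w) = w + 664 = 664 + w)
1397050 - L(151, 1481) = 1397050 - (664 + 1481) = 1397050 - 1*2145 = 1397050 - 2145 = 1394905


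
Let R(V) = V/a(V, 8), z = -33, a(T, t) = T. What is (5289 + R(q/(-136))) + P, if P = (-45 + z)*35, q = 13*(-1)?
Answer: 2560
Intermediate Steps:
q = -13
P = -2730 (P = (-45 - 33)*35 = -78*35 = -2730)
R(V) = 1 (R(V) = V/V = 1)
(5289 + R(q/(-136))) + P = (5289 + 1) - 2730 = 5290 - 2730 = 2560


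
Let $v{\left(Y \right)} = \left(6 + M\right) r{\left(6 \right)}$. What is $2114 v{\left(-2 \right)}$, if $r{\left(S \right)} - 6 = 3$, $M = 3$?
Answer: $171234$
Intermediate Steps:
$r{\left(S \right)} = 9$ ($r{\left(S \right)} = 6 + 3 = 9$)
$v{\left(Y \right)} = 81$ ($v{\left(Y \right)} = \left(6 + 3\right) 9 = 9 \cdot 9 = 81$)
$2114 v{\left(-2 \right)} = 2114 \cdot 81 = 171234$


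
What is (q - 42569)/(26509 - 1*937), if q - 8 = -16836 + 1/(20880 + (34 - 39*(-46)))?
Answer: -1348787075/580688976 ≈ -2.3227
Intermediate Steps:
q = -382130223/22708 (q = 8 + (-16836 + 1/(20880 + (34 - 39*(-46)))) = 8 + (-16836 + 1/(20880 + (34 + 1794))) = 8 + (-16836 + 1/(20880 + 1828)) = 8 + (-16836 + 1/22708) = 8 - 382311887/22708 = -382130223/22708 ≈ -16828.)
(q - 42569)/(26509 - 1*937) = (-382130223/22708 - 42569)/(26509 - 1*937) = -1348787075/(22708*(26509 - 937)) = -1348787075/22708/25572 = -1348787075/22708*1/25572 = -1348787075/580688976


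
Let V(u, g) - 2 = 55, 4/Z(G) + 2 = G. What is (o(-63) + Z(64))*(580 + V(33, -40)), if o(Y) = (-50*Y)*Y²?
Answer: 246883906724/31 ≈ 7.9640e+9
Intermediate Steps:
Z(G) = 4/(-2 + G)
V(u, g) = 57 (V(u, g) = 2 + 55 = 57)
o(Y) = -50*Y³
(o(-63) + Z(64))*(580 + V(33, -40)) = (-50*(-63)³ + 4/(-2 + 64))*(580 + 57) = (-50*(-250047) + 4/62)*637 = (12502350 + 4*(1/62))*637 = (12502350 + 2/31)*637 = (387572852/31)*637 = 246883906724/31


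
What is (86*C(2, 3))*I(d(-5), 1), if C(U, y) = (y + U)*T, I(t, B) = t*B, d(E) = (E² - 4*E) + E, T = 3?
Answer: 51600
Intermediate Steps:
d(E) = E² - 3*E
I(t, B) = B*t
C(U, y) = 3*U + 3*y (C(U, y) = (y + U)*3 = (U + y)*3 = 3*U + 3*y)
(86*C(2, 3))*I(d(-5), 1) = (86*(3*2 + 3*3))*(1*(-5*(-3 - 5))) = (86*(6 + 9))*(1*(-5*(-8))) = (86*15)*(1*40) = 1290*40 = 51600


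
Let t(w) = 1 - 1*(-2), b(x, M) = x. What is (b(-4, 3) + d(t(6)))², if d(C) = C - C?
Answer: 16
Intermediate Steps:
t(w) = 3 (t(w) = 1 + 2 = 3)
d(C) = 0
(b(-4, 3) + d(t(6)))² = (-4 + 0)² = (-4)² = 16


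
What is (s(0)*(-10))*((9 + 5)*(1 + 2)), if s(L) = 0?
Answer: 0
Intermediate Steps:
(s(0)*(-10))*((9 + 5)*(1 + 2)) = (0*(-10))*((9 + 5)*(1 + 2)) = 0*(14*3) = 0*42 = 0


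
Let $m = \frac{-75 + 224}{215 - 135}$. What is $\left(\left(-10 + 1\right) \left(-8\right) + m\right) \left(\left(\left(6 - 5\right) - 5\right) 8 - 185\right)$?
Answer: $- \frac{1282253}{80} \approx -16028.0$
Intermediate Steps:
$m = \frac{149}{80} \approx 1.8625$
$\left(\left(-10 + 1\right) \left(-8\right) + m\right) \left(\left(\left(6 - 5\right) - 5\right) 8 - 185\right) = \left(\left(-10 + 1\right) \left(-8\right) + \frac{149}{80}\right) \left(\left(\left(6 - 5\right) - 5\right) 8 - 185\right) = \left(\left(-9\right) \left(-8\right) + \frac{149}{80}\right) \left(\left(1 - 5\right) 8 - 185\right) = \left(72 + \frac{149}{80}\right) \left(\left(-4\right) 8 - 185\right) = \frac{5909 \left(-32 - 185\right)}{80} = \frac{5909}{80} \left(-217\right) = - \frac{1282253}{80}$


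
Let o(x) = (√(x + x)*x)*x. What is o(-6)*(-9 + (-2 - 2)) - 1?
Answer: -1 - 936*I*√3 ≈ -1.0 - 1621.2*I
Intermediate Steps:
o(x) = √2*x^(5/2) (o(x) = (√(2*x)*x)*x = ((√2*√x)*x)*x = (√2*x^(3/2))*x = √2*x^(5/2))
o(-6)*(-9 + (-2 - 2)) - 1 = (√2*(-6)^(5/2))*(-9 + (-2 - 2)) - 1 = (√2*(36*I*√6))*(-9 - 4) - 1 = (72*I*√3)*(-13) - 1 = -936*I*√3 - 1 = -1 - 936*I*√3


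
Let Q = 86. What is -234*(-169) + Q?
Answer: 39632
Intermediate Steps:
-234*(-169) + Q = -234*(-169) + 86 = 39546 + 86 = 39632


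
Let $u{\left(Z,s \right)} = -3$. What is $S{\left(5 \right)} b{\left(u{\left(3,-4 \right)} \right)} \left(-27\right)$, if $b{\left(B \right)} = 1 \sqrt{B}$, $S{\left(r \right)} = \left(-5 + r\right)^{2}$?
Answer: $0$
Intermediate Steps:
$b{\left(B \right)} = \sqrt{B}$
$S{\left(5 \right)} b{\left(u{\left(3,-4 \right)} \right)} \left(-27\right) = \left(-5 + 5\right)^{2} \sqrt{-3} \left(-27\right) = 0^{2} i \sqrt{3} \left(-27\right) = 0 i \sqrt{3} \left(-27\right) = 0 \left(-27\right) = 0$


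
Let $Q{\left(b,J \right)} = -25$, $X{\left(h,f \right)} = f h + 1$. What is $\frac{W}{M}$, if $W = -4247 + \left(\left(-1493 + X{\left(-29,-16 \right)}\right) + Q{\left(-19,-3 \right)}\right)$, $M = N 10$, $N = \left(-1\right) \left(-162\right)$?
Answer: $- \frac{265}{81} \approx -3.2716$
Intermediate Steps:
$X{\left(h,f \right)} = 1 + f h$
$N = 162$
$M = 1620$ ($M = 162 \cdot 10 = 1620$)
$W = -5300$ ($W = -4247 + \left(\left(-1493 + \left(1 - -464\right)\right) - 25\right) = -4247 + \left(\left(-1493 + \left(1 + 464\right)\right) - 25\right) = -4247 + \left(\left(-1493 + 465\right) - 25\right) = -4247 - 1053 = -5300$)
$\frac{W}{M} = - \frac{5300}{1620} = \left(-5300\right) \frac{1}{1620} = - \frac{265}{81}$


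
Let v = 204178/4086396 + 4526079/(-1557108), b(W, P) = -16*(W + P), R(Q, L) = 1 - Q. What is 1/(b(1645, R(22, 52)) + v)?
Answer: -176748886188/4593147987151327 ≈ -3.8481e-5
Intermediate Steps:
b(W, P) = -16*P - 16*W (b(W, P) = -16*(P + W) = -16*P - 16*W)
v = -504928442335/176748886188 (v = 204178*(1/4086396) + 4526079*(-1/1557108) = 102089/2043198 - 1508693/519036 = -504928442335/176748886188 ≈ -2.8568)
1/(b(1645, R(22, 52)) + v) = 1/((-16*(1 - 1*22) - 16*1645) - 504928442335/176748886188) = 1/((-16*(1 - 22) - 26320) - 504928442335/176748886188) = 1/((-16*(-21) - 26320) - 504928442335/176748886188) = 1/((336 - 26320) - 504928442335/176748886188) = 1/(-25984 - 504928442335/176748886188) = 1/(-4593147987151327/176748886188) = -176748886188/4593147987151327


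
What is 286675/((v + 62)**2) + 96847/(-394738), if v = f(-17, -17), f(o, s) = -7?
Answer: 4514742159/47763298 ≈ 94.523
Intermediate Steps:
v = -7
286675/((v + 62)**2) + 96847/(-394738) = 286675/((-7 + 62)**2) + 96847/(-394738) = 286675/(55**2) + 96847*(-1/394738) = 286675/3025 - 96847/394738 = 286675*(1/3025) - 96847/394738 = 11467/121 - 96847/394738 = 4514742159/47763298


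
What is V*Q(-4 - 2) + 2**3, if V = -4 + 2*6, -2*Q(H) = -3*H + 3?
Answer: -76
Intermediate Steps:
Q(H) = -3/2 + 3*H/2 (Q(H) = -(-3*H + 3)/2 = -(3 - 3*H)/2 = -3/2 + 3*H/2)
V = 8 (V = -4 + 12 = 8)
V*Q(-4 - 2) + 2**3 = 8*(-3/2 + 3*(-4 - 2)/2) + 2**3 = 8*(-3/2 + (3/2)*(-6)) + 8 = 8*(-3/2 - 9) + 8 = 8*(-21/2) + 8 = -84 + 8 = -76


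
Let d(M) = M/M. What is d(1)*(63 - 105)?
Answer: -42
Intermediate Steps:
d(M) = 1
d(1)*(63 - 105) = 1*(63 - 105) = 1*(-42) = -42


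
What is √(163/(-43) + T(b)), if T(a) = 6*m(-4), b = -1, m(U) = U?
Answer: I*√51385/43 ≈ 5.2717*I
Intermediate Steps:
T(a) = -24 (T(a) = 6*(-4) = -24)
√(163/(-43) + T(b)) = √(163/(-43) - 24) = √(163*(-1/43) - 24) = √(-163/43 - 24) = √(-1195/43) = I*√51385/43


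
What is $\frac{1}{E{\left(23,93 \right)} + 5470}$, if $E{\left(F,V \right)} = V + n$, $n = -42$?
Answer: $\frac{1}{5521} \approx 0.00018113$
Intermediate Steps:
$E{\left(F,V \right)} = -42 + V$ ($E{\left(F,V \right)} = V - 42 = -42 + V$)
$\frac{1}{E{\left(23,93 \right)} + 5470} = \frac{1}{\left(-42 + 93\right) + 5470} = \frac{1}{51 + 5470} = \frac{1}{5521}$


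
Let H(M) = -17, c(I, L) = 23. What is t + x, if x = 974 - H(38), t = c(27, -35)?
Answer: 1014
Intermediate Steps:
t = 23
x = 991 (x = 974 - 1*(-17) = 974 + 17 = 991)
t + x = 23 + 991 = 1014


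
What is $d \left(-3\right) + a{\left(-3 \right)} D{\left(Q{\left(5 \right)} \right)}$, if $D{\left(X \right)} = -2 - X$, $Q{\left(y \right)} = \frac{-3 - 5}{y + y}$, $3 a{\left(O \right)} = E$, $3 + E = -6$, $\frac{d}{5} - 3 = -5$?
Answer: $\frac{168}{5} \approx 33.6$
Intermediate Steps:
$d = -10$ ($d = 15 + 5 \left(-5\right) = 15 - 25 = -10$)
$E = -9$ ($E = -3 - 6 = -9$)
$a{\left(O \right)} = -3$ ($a{\left(O \right)} = \frac{1}{3} \left(-9\right) = -3$)
$Q{\left(y \right)} = - \frac{4}{y}$ ($Q{\left(y \right)} = \frac{-3 - 5}{2 y} = - 8 \frac{1}{2 y} = - \frac{4}{y}$)
$d \left(-3\right) + a{\left(-3 \right)} D{\left(Q{\left(5 \right)} \right)} = \left(-10\right) \left(-3\right) - 3 \left(-2 - - \frac{4}{5}\right) = 30 - 3 \left(-2 - \left(-4\right) \frac{1}{5}\right) = 30 - 3 \left(-2 - - \frac{4}{5}\right) = 30 - 3 \left(-2 + \frac{4}{5}\right) = 30 - - \frac{18}{5} = 30 + \frac{18}{5} = \frac{168}{5}$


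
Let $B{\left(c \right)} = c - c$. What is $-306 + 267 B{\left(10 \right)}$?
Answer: $-306$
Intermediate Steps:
$B{\left(c \right)} = 0$
$-306 + 267 B{\left(10 \right)} = -306 + 267 \cdot 0 = -306 + 0 = -306$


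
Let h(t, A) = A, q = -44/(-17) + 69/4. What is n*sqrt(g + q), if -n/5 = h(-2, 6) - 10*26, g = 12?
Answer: 635*sqrt(36805)/17 ≈ 7166.0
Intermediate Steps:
q = 1349/68 (q = -44*(-1/17) + 69*(1/4) = 44/17 + 69/4 = 1349/68 ≈ 19.838)
n = 1270 (n = -5*(6 - 10*26) = -5*(6 - 260) = -5*(-254) = 1270)
n*sqrt(g + q) = 1270*sqrt(12 + 1349/68) = 1270*sqrt(2165/68) = 1270*(sqrt(36805)/34) = 635*sqrt(36805)/17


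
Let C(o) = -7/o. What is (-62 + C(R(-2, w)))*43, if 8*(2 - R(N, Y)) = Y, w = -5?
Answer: -8342/3 ≈ -2780.7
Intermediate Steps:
R(N, Y) = 2 - Y/8
(-62 + C(R(-2, w)))*43 = (-62 - 7/(2 - ⅛*(-5)))*43 = (-62 - 7/(2 + 5/8))*43 = (-62 - 7/21/8)*43 = (-62 - 7*8/21)*43 = (-62 - 8/3)*43 = -194/3*43 = -8342/3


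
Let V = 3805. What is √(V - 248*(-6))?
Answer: √5293 ≈ 72.753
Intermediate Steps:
√(V - 248*(-6)) = √(3805 - 248*(-6)) = √(3805 + 1488) = √5293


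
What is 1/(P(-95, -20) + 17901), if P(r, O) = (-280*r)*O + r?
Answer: -1/514194 ≈ -1.9448e-6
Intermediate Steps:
P(r, O) = r - 280*O*r (P(r, O) = -280*O*r + r = r - 280*O*r)
1/(P(-95, -20) + 17901) = 1/(-95*(1 - 280*(-20)) + 17901) = 1/(-95*(1 + 5600) + 17901) = 1/(-95*5601 + 17901) = 1/(-532095 + 17901) = 1/(-514194) = -1/514194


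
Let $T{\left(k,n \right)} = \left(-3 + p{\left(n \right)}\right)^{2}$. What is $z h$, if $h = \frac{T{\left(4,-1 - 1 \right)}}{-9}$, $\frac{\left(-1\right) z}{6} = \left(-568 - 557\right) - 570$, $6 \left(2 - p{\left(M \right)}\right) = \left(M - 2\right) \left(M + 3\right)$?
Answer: $- \frac{1130}{9} \approx -125.56$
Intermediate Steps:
$p{\left(M \right)} = 2 - \frac{\left(-2 + M\right) \left(3 + M\right)}{6}$ ($p{\left(M \right)} = 2 - \frac{\left(M - 2\right) \left(M + 3\right)}{6} = 2 - \frac{\left(-2 + M\right) \left(3 + M\right)}{6}$)
$z = 10170$ ($z = - 6 \left(\left(-568 - 557\right) - 570\right) = - 6 \left(-1125 - 570\right) = \left(-6\right) \left(-1695\right) = 10170$)
$T{\left(k,n \right)} = \left(- \frac{n}{6} - \frac{n^{2}}{6}\right)^{2}$ ($T{\left(k,n \right)} = \left(-3 - \left(-3 + \frac{n}{6} + \frac{n^{2}}{6}\right)\right)^{2} = \left(- \frac{n}{6} - \frac{n^{2}}{6}\right)^{2}$)
$h = - \frac{1}{81}$ ($h = \frac{\frac{1}{36} \left(-1 - 1\right)^{2} \left(1 - 2\right)^{2}}{-9} = \frac{\left(-1 - 1\right)^{2} \left(1 - 2\right)^{2}}{36} \left(- \frac{1}{9}\right) = \frac{\left(-2\right)^{2} \left(1 - 2\right)^{2}}{36} \left(- \frac{1}{9}\right) = \frac{1}{36} \cdot 4 \left(-1\right)^{2} \left(- \frac{1}{9}\right) = \frac{1}{36} \cdot 4 \cdot 1 \left(- \frac{1}{9}\right) = \frac{1}{9} \left(- \frac{1}{9}\right) = - \frac{1}{81} \approx -0.012346$)
$z h = 10170 \left(- \frac{1}{81}\right) = - \frac{1130}{9}$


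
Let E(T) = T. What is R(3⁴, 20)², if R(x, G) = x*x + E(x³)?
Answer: 289446152004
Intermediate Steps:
R(x, G) = x² + x³ (R(x, G) = x*x + x³ = x² + x³)
R(3⁴, 20)² = ((3⁴)²*(1 + 3⁴))² = (81²*(1 + 81))² = (6561*82)² = 538002² = 289446152004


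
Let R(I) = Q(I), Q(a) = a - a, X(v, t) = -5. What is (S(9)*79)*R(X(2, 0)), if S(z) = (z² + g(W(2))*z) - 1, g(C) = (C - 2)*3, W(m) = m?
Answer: 0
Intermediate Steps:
Q(a) = 0
R(I) = 0
g(C) = -6 + 3*C (g(C) = (-2 + C)*3 = -6 + 3*C)
S(z) = -1 + z² (S(z) = (z² + (-6 + 3*2)*z) - 1 = (z² + (-6 + 6)*z) - 1 = (z² + 0*z) - 1 = (z² + 0) - 1 = z² - 1 = -1 + z²)
(S(9)*79)*R(X(2, 0)) = ((-1 + 9²)*79)*0 = ((-1 + 81)*79)*0 = (80*79)*0 = 6320*0 = 0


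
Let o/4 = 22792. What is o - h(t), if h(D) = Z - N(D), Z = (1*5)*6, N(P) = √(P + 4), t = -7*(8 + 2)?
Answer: 91138 + I*√66 ≈ 91138.0 + 8.124*I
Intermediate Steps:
o = 91168 (o = 4*22792 = 91168)
t = -70 (t = -7*10 = -70)
N(P) = √(4 + P)
Z = 30 (Z = 5*6 = 30)
h(D) = 30 - √(4 + D)
o - h(t) = 91168 - (30 - √(4 - 70)) = 91168 - (30 - √(-66)) = 91168 - (30 - I*√66) = 91168 + (-30 + I*√66) = 91138 + I*√66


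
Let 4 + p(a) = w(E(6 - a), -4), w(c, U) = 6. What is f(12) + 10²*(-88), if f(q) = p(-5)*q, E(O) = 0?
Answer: -8776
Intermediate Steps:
p(a) = 2 (p(a) = -4 + 6 = 2)
f(q) = 2*q
f(12) + 10²*(-88) = 2*12 + 10²*(-88) = 24 + 100*(-88) = 24 - 8800 = -8776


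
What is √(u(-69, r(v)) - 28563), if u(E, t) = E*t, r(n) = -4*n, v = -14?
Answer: 3*I*√3603 ≈ 180.07*I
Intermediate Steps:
√(u(-69, r(v)) - 28563) = √(-(-276)*(-14) - 28563) = √(-69*56 - 28563) = √(-3864 - 28563) = √(-32427) = 3*I*√3603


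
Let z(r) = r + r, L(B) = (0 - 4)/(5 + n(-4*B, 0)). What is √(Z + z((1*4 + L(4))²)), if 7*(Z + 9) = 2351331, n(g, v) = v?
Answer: 2*√102874247/35 ≈ 579.58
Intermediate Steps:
L(B) = -⅘ (L(B) = (0 - 4)/(5 + 0) = -4/5 = -4*⅕ = -⅘)
Z = 2351268/7 (Z = -9 + (⅐)*2351331 = -9 + 2351331/7 = 2351268/7 ≈ 3.3590e+5)
z(r) = 2*r
√(Z + z((1*4 + L(4))²)) = √(2351268/7 + 2*(1*4 - ⅘)²) = √(2351268/7 + 2*(4 - ⅘)²) = √(2351268/7 + 2*(16/5)²) = √(2351268/7 + 2*(256/25)) = √(2351268/7 + 512/25) = √(58785284/175) = 2*√102874247/35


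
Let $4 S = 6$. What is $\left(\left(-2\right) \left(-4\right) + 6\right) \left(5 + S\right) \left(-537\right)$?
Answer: $-48867$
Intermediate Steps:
$S = \frac{3}{2}$ ($S = \frac{1}{4} \cdot 6 = \frac{3}{2} \approx 1.5$)
$\left(\left(-2\right) \left(-4\right) + 6\right) \left(5 + S\right) \left(-537\right) = \left(\left(-2\right) \left(-4\right) + 6\right) \left(5 + \frac{3}{2}\right) \left(-537\right) = \left(8 + 6\right) \frac{13}{2} \left(-537\right) = 14 \cdot \frac{13}{2} \left(-537\right) = 91 \left(-537\right) = -48867$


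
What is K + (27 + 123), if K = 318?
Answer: 468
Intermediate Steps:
K + (27 + 123) = 318 + (27 + 123) = 318 + 150 = 468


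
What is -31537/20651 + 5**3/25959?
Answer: -816087608/536079309 ≈ -1.5223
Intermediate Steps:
-31537/20651 + 5**3/25959 = -31537*1/20651 + 125*(1/25959) = -31537/20651 + 125/25959 = -816087608/536079309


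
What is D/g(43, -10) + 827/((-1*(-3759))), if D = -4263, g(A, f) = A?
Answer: -15989056/161637 ≈ -98.920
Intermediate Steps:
D/g(43, -10) + 827/((-1*(-3759))) = -4263/43 + 827/((-1*(-3759))) = -4263*1/43 + 827/3759 = -4263/43 + 827*(1/3759) = -4263/43 + 827/3759 = -15989056/161637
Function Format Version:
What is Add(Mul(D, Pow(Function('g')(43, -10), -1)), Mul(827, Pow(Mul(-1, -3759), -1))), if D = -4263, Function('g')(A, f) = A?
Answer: Rational(-15989056, 161637) ≈ -98.920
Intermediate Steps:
Add(Mul(D, Pow(Function('g')(43, -10), -1)), Mul(827, Pow(Mul(-1, -3759), -1))) = Add(Mul(-4263, Pow(43, -1)), Mul(827, Pow(Mul(-1, -3759), -1))) = Add(Mul(-4263, Rational(1, 43)), Mul(827, Pow(3759, -1))) = Add(Rational(-4263, 43), Mul(827, Rational(1, 3759))) = Add(Rational(-4263, 43), Rational(827, 3759)) = Rational(-15989056, 161637)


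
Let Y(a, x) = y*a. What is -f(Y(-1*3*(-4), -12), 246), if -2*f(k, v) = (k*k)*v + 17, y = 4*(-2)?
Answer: 2267153/2 ≈ 1.1336e+6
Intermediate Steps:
y = -8
Y(a, x) = -8*a
f(k, v) = -17/2 - v*k²/2 (f(k, v) = -((k*k)*v + 17)/2 = -(k²*v + 17)/2 = -(v*k² + 17)/2 = -(17 + v*k²)/2 = -17/2 - v*k²/2)
-f(Y(-1*3*(-4), -12), 246) = -(-17/2 - ½*246*(-8*(-1*3)*(-4))²) = -(-17/2 - ½*246*(-(-24)*(-4))²) = -(-17/2 - ½*246*(-8*12)²) = -(-17/2 - ½*246*(-96)²) = -(-17/2 - ½*246*9216) = -(-17/2 - 1133568) = -1*(-2267153/2) = 2267153/2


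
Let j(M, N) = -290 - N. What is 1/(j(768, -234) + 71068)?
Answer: 1/71012 ≈ 1.4082e-5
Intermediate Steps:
1/(j(768, -234) + 71068) = 1/((-290 - 1*(-234)) + 71068) = 1/((-290 + 234) + 71068) = 1/(-56 + 71068) = 1/71012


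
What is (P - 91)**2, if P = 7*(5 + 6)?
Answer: 196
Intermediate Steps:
P = 77 (P = 7*11 = 77)
(P - 91)**2 = (77 - 91)**2 = (-14)**2 = 196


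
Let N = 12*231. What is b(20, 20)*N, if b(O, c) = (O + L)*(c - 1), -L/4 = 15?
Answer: -2106720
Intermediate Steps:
L = -60 (L = -4*15 = -60)
b(O, c) = (-1 + c)*(-60 + O) (b(O, c) = (O - 60)*(c - 1) = (-60 + O)*(-1 + c) = (-1 + c)*(-60 + O))
N = 2772
b(20, 20)*N = (60 - 1*20 - 60*20 + 20*20)*2772 = (60 - 20 - 1200 + 400)*2772 = -760*2772 = -2106720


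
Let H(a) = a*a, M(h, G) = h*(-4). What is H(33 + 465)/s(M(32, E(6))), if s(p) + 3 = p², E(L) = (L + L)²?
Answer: 248004/16381 ≈ 15.140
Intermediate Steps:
E(L) = 4*L² (E(L) = (2*L)² = 4*L²)
M(h, G) = -4*h
s(p) = -3 + p²
H(a) = a²
H(33 + 465)/s(M(32, E(6))) = (33 + 465)²/(-3 + (-4*32)²) = 498²/(-3 + (-128)²) = 248004/(-3 + 16384) = 248004/16381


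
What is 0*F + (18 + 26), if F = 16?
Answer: 44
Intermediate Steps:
0*F + (18 + 26) = 0*16 + (18 + 26) = 0 + 44 = 44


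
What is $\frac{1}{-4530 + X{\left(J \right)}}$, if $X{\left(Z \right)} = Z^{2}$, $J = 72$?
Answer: $\frac{1}{654} \approx 0.0015291$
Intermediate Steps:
$\frac{1}{-4530 + X{\left(J \right)}} = \frac{1}{-4530 + 72^{2}} = \frac{1}{-4530 + 5184} = \frac{1}{654}$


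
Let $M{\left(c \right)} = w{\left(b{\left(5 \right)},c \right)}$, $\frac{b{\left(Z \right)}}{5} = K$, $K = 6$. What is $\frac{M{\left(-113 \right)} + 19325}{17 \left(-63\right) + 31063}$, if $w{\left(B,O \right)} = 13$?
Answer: $\frac{9669}{14996} \approx 0.64477$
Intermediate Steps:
$b{\left(Z \right)} = 30$ ($b{\left(Z \right)} = 5 \cdot 6 = 30$)
$M{\left(c \right)} = 13$
$\frac{M{\left(-113 \right)} + 19325}{17 \left(-63\right) + 31063} = \frac{13 + 19325}{17 \left(-63\right) + 31063} = \frac{19338}{-1071 + 31063} = \frac{19338}{29992} = 19338 \cdot \frac{1}{29992} = \frac{9669}{14996}$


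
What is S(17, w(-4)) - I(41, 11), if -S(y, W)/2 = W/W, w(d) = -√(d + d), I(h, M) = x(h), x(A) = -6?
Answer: 4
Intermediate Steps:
I(h, M) = -6
w(d) = -√2*√d (w(d) = -√(2*d) = -√2*√d)
S(y, W) = -2 (S(y, W) = -2*W/W = -2*1 = -2)
S(17, w(-4)) - I(41, 11) = -2 - 1*(-6) = -2 + 6 = 4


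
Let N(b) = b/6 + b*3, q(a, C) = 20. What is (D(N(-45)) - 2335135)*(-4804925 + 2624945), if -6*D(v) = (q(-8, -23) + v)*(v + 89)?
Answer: 10185857542575/2 ≈ 5.0929e+12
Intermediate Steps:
N(b) = 19*b/6 (N(b) = b*(⅙) + 3*b = b/6 + 3*b = 19*b/6)
D(v) = -(20 + v)*(89 + v)/6 (D(v) = -(20 + v)*(v + 89)/6 = -(20 + v)*(89 + v)/6)
(D(N(-45)) - 2335135)*(-4804925 + 2624945) = ((-890/3 - 2071*(-45)/36 - ((19/6)*(-45))²/6) - 2335135)*(-4804925 + 2624945) = ((-890/3 - 109/6*(-285/2) - (-285/2)²/6) - 2335135)*(-2179980) = ((-890/3 + 10355/4 - ⅙*81225/4) - 2335135)*(-2179980) = ((-890/3 + 10355/4 - 27075/8) - 2335135)*(-2179980) = (-26215/24 - 2335135)*(-2179980) = -56069455/24*(-2179980) = 10185857542575/2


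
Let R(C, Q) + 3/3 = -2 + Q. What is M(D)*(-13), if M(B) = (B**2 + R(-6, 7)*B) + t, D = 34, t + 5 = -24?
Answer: -16419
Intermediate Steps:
R(C, Q) = -3 + Q (R(C, Q) = -1 + (-2 + Q) = -3 + Q)
t = -29 (t = -5 - 24 = -29)
M(B) = -29 + B**2 + 4*B (M(B) = (B**2 + (-3 + 7)*B) - 29 = (B**2 + 4*B) - 29 = -29 + B**2 + 4*B)
M(D)*(-13) = (-29 + 34**2 + 4*34)*(-13) = (-29 + 1156 + 136)*(-13) = 1263*(-13) = -16419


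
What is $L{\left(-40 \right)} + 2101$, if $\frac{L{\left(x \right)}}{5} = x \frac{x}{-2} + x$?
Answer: $-2099$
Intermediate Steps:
$L{\left(x \right)} = 5 x - \frac{5 x^{2}}{2}$ ($L{\left(x \right)} = 5 \left(x \frac{x}{-2} + x\right) = 5 \left(x x \left(- \frac{1}{2}\right) + x\right) = 5 \left(x \left(- \frac{x}{2}\right) + x\right) = 5 \left(- \frac{x^{2}}{2} + x\right) = 5 \left(x - \frac{x^{2}}{2}\right) = 5 x - \frac{5 x^{2}}{2}$)
$L{\left(-40 \right)} + 2101 = \frac{5}{2} \left(-40\right) \left(2 - -40\right) + 2101 = \frac{5}{2} \left(-40\right) \left(2 + 40\right) + 2101 = \frac{5}{2} \left(-40\right) 42 + 2101 = -4200 + 2101 = -2099$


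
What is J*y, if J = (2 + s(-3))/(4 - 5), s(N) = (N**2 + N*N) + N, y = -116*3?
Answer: 5916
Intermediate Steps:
y = -348
s(N) = N + 2*N**2 (s(N) = (N**2 + N**2) + N = 2*N**2 + N = N + 2*N**2)
J = -17 (J = (2 - 3*(1 + 2*(-3)))/(4 - 5) = (2 - 3*(1 - 6))/(-1) = (2 - 3*(-5))*(-1) = (2 + 15)*(-1) = 17*(-1) = -17)
J*y = -17*(-348) = 5916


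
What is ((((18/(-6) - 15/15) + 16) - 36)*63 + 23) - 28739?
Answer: -30228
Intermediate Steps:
((((18/(-6) - 15/15) + 16) - 36)*63 + 23) - 28739 = ((((18*(-⅙) - 15*1/15) + 16) - 36)*63 + 23) - 28739 = ((((-3 - 1) + 16) - 36)*63 + 23) - 28739 = (((-4 + 16) - 36)*63 + 23) - 28739 = ((12 - 36)*63 + 23) - 28739 = (-24*63 + 23) - 28739 = (-1512 + 23) - 28739 = -1489 - 28739 = -30228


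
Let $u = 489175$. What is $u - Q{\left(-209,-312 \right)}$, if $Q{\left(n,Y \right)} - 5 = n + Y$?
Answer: $489691$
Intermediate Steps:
$Q{\left(n,Y \right)} = 5 + Y + n$ ($Q{\left(n,Y \right)} = 5 + \left(n + Y\right) = 5 + \left(Y + n\right) = 5 + Y + n$)
$u - Q{\left(-209,-312 \right)} = 489175 - \left(5 - 312 - 209\right) = 489175 - -516 = 489175 + 516 = 489691$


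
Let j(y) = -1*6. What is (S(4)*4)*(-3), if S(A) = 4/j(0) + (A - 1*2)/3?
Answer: 0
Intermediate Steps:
j(y) = -6
S(A) = -4/3 + A/3 (S(A) = 4/(-6) + (A - 1*2)/3 = 4*(-1/6) + (A - 2)*(1/3) = -2/3 + (-2 + A)*(1/3) = -2/3 + (-2/3 + A/3) = -4/3 + A/3)
(S(4)*4)*(-3) = ((-4/3 + (1/3)*4)*4)*(-3) = ((-4/3 + 4/3)*4)*(-3) = (0*4)*(-3) = 0*(-3) = 0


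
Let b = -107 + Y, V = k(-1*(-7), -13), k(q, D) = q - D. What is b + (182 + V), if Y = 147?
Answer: 242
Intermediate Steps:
V = 20 (V = -1*(-7) - 1*(-13) = 7 + 13 = 20)
b = 40 (b = -107 + 147 = 40)
b + (182 + V) = 40 + (182 + 20) = 40 + 202 = 242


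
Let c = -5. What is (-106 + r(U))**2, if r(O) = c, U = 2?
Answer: 12321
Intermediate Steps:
r(O) = -5
(-106 + r(U))**2 = (-106 - 5)**2 = (-111)**2 = 12321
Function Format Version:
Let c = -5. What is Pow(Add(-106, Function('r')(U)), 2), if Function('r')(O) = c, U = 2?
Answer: 12321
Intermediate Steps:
Function('r')(O) = -5
Pow(Add(-106, Function('r')(U)), 2) = Pow(Add(-106, -5), 2) = Pow(-111, 2) = 12321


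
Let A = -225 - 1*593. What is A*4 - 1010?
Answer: -4282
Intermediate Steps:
A = -818 (A = -225 - 593 = -818)
A*4 - 1010 = -818*4 - 1010 = -3272 - 1010 = -4282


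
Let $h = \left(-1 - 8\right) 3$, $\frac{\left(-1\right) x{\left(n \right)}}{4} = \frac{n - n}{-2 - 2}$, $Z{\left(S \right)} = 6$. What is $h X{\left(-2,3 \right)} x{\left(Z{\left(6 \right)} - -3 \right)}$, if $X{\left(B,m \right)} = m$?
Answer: $0$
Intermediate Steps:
$x{\left(n \right)} = 0$ ($x{\left(n \right)} = - 4 \frac{n - n}{-2 - 2} = - 4 \frac{0}{-4} = - 4 \cdot 0 \left(- \frac{1}{4}\right) = \left(-4\right) 0 = 0$)
$h = -27$ ($h = \left(-1 - 8\right) 3 = \left(-9\right) 3 = -27$)
$h X{\left(-2,3 \right)} x{\left(Z{\left(6 \right)} - -3 \right)} = \left(-27\right) 3 \cdot 0 = \left(-81\right) 0 = 0$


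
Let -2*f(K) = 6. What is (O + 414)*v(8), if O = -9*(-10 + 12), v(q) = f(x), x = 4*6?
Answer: -1188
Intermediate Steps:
x = 24
f(K) = -3 (f(K) = -1/2*6 = -3)
v(q) = -3
O = -18 (O = -9*2 = -18)
(O + 414)*v(8) = (-18 + 414)*(-3) = 396*(-3) = -1188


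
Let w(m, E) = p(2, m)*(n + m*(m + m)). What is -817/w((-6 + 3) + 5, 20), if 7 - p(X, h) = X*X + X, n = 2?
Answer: -817/10 ≈ -81.700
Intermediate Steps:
p(X, h) = 7 - X - X**2 (p(X, h) = 7 - (X*X + X) = 7 - (X**2 + X) = 7 - (X + X**2) = 7 + (-X - X**2) = 7 - X - X**2)
w(m, E) = 2 + 2*m**2 (w(m, E) = (7 - 1*2 - 1*2**2)*(2 + m*(m + m)) = (7 - 2 - 1*4)*(2 + m*(2*m)) = (7 - 2 - 4)*(2 + 2*m**2) = 1*(2 + 2*m**2) = 2 + 2*m**2)
-817/w((-6 + 3) + 5, 20) = -817/(2 + 2*((-6 + 3) + 5)**2) = -817/(2 + 2*(-3 + 5)**2) = -817/(2 + 2*2**2) = -817/(2 + 2*4) = -817/(2 + 8) = -817/10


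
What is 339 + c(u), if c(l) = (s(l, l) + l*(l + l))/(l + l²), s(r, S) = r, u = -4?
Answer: 1024/3 ≈ 341.33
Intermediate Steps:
c(l) = (l + 2*l²)/(l + l²) (c(l) = (l + l*(l + l))/(l + l²) = (l + l*(2*l))/(l + l²) = (l + 2*l²)/(l + l²))
339 + c(u) = 339 + (1 + 2*(-4))/(1 - 4) = 339 + (1 - 8)/(-3) = 339 - ⅓*(-7) = 339 + 7/3 = 1024/3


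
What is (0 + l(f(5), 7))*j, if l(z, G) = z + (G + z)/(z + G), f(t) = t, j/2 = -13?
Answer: -156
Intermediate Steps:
j = -26 (j = 2*(-13) = -26)
l(z, G) = 1 + z (l(z, G) = z + (G + z)/(G + z) = z + 1 = 1 + z)
(0 + l(f(5), 7))*j = (0 + (1 + 5))*(-26) = (0 + 6)*(-26) = 6*(-26) = -156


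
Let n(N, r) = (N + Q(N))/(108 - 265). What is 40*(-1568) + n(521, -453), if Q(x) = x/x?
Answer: -9847562/157 ≈ -62723.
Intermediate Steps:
Q(x) = 1
n(N, r) = -1/157 - N/157 (n(N, r) = (N + 1)/(108 - 265) = (1 + N)/(-157) = (1 + N)*(-1/157) = -1/157 - N/157)
40*(-1568) + n(521, -453) = 40*(-1568) + (-1/157 - 1/157*521) = -62720 + (-1/157 - 521/157) = -62720 - 522/157 = -9847562/157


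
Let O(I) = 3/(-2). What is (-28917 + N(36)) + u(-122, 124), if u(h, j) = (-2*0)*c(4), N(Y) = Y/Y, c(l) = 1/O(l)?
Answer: -28916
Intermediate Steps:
O(I) = -3/2 (O(I) = 3*(-½) = -3/2)
c(l) = -⅔ (c(l) = 1/(-3/2) = -⅔)
N(Y) = 1
u(h, j) = 0 (u(h, j) = -2*0*(-⅔) = 0*(-⅔) = 0)
(-28917 + N(36)) + u(-122, 124) = (-28917 + 1) + 0 = -28916 + 0 = -28916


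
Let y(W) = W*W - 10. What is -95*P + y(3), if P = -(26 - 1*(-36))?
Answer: 5889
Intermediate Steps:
P = -62 (P = -(26 + 36) = -1*62 = -62)
y(W) = -10 + W² (y(W) = W² - 10 = -10 + W²)
-95*P + y(3) = -95*(-62) + (-10 + 3²) = 5890 + (-10 + 9) = 5890 - 1 = 5889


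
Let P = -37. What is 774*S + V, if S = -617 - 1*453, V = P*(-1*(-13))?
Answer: -828661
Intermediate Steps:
V = -481 (V = -(-37)*(-13) = -37*13 = -481)
S = -1070 (S = -617 - 453 = -1070)
774*S + V = 774*(-1070) - 481 = -828180 - 481 = -828661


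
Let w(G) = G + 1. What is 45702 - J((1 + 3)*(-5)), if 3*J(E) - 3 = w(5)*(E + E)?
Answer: 45781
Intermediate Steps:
w(G) = 1 + G
J(E) = 1 + 4*E (J(E) = 1 + ((1 + 5)*(E + E))/3 = 1 + (6*(2*E))/3 = 1 + (12*E)/3 = 1 + 4*E)
45702 - J((1 + 3)*(-5)) = 45702 - (1 + 4*((1 + 3)*(-5))) = 45702 - (1 + 4*(4*(-5))) = 45702 - (1 + 4*(-20)) = 45702 - (1 - 80) = 45702 - 1*(-79) = 45702 + 79 = 45781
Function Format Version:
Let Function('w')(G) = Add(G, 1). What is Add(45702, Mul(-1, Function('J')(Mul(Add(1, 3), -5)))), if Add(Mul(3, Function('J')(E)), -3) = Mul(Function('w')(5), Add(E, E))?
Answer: 45781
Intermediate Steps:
Function('w')(G) = Add(1, G)
Function('J')(E) = Add(1, Mul(4, E)) (Function('J')(E) = Add(1, Mul(Rational(1, 3), Mul(Add(1, 5), Add(E, E)))) = Add(1, Mul(Rational(1, 3), Mul(6, Mul(2, E)))) = Add(1, Mul(Rational(1, 3), Mul(12, E))) = Add(1, Mul(4, E)))
Add(45702, Mul(-1, Function('J')(Mul(Add(1, 3), -5)))) = Add(45702, Mul(-1, Add(1, Mul(4, Mul(Add(1, 3), -5))))) = Add(45702, Mul(-1, Add(1, Mul(4, Mul(4, -5))))) = Add(45702, Mul(-1, Add(1, Mul(4, -20)))) = Add(45702, Mul(-1, Add(1, -80))) = Add(45702, Mul(-1, -79)) = Add(45702, 79) = 45781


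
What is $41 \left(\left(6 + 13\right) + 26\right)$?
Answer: $1845$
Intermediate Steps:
$41 \left(\left(6 + 13\right) + 26\right) = 41 \left(19 + 26\right) = 41 \cdot 45 = 1845$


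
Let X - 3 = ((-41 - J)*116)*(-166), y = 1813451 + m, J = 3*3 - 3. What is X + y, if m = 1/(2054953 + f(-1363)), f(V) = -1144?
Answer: 5583251013175/2053809 ≈ 2.7185e+6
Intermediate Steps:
J = 6 (J = 9 - 3 = 6)
m = 1/2053809 (m = 1/(2054953 - 1144) = 1/2053809 ≈ 4.8690e-7)
y = 3724481984860/2053809 (y = 1813451 + 1/2053809 = 3724481984860/2053809 ≈ 1.8135e+6)
X = 905035 (X = 3 + ((-41 - 1*6)*116)*(-166) = 3 + ((-41 - 6)*116)*(-166) = 3 - 47*116*(-166) = 3 - 5452*(-166) = 3 + 905032 = 905035)
X + y = 905035 + 3724481984860/2053809 = 5583251013175/2053809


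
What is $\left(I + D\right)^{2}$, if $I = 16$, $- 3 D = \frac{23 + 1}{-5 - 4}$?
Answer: $\frac{23104}{81} \approx 285.23$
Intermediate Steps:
$D = \frac{8}{9}$ ($D = - \frac{\left(23 + 1\right) \frac{1}{-5 - 4}}{3} = - \frac{24 \frac{1}{-9}}{3} = - \frac{24 \left(- \frac{1}{9}\right)}{3} = \left(- \frac{1}{3}\right) \left(- \frac{8}{3}\right) = \frac{8}{9} \approx 0.88889$)
$\left(I + D\right)^{2} = \left(16 + \frac{8}{9}\right)^{2} = \left(\frac{152}{9}\right)^{2} = \frac{23104}{81}$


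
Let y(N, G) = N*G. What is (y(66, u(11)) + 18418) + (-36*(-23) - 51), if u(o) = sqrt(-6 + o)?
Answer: 19195 + 66*sqrt(5) ≈ 19343.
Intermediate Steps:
y(N, G) = G*N
(y(66, u(11)) + 18418) + (-36*(-23) - 51) = (sqrt(-6 + 11)*66 + 18418) + (-36*(-23) - 51) = (sqrt(5)*66 + 18418) + (828 - 51) = (66*sqrt(5) + 18418) + 777 = (18418 + 66*sqrt(5)) + 777 = 19195 + 66*sqrt(5)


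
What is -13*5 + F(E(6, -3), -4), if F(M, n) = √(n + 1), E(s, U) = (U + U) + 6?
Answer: -65 + I*√3 ≈ -65.0 + 1.732*I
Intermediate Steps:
E(s, U) = 6 + 2*U (E(s, U) = 2*U + 6 = 6 + 2*U)
F(M, n) = √(1 + n)
-13*5 + F(E(6, -3), -4) = -13*5 + √(1 - 4) = -65 + √(-3) = -65 + I*√3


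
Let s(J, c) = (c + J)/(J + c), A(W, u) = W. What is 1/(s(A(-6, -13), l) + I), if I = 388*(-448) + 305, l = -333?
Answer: -1/173518 ≈ -5.7631e-6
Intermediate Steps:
s(J, c) = 1 (s(J, c) = (J + c)/(J + c) = 1)
I = -173519 (I = -173824 + 305 = -173519)
1/(s(A(-6, -13), l) + I) = 1/(1 - 173519) = 1/(-173518) = -1/173518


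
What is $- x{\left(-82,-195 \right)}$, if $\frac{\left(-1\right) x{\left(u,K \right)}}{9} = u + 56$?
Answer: $-234$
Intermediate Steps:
$x{\left(u,K \right)} = -504 - 9 u$ ($x{\left(u,K \right)} = - 9 \left(u + 56\right) = - 9 \left(56 + u\right) = -504 - 9 u$)
$- x{\left(-82,-195 \right)} = - (-504 - -738) = - (-504 + 738) = \left(-1\right) 234 = -234$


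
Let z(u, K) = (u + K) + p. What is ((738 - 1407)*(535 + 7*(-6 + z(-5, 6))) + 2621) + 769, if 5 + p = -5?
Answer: -284280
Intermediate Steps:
p = -10 (p = -5 - 5 = -10)
z(u, K) = -10 + K + u (z(u, K) = (u + K) - 10 = (K + u) - 10 = -10 + K + u)
((738 - 1407)*(535 + 7*(-6 + z(-5, 6))) + 2621) + 769 = ((738 - 1407)*(535 + 7*(-6 + (-10 + 6 - 5))) + 2621) + 769 = (-669*(535 + 7*(-6 - 9)) + 2621) + 769 = (-669*(535 + 7*(-15)) + 2621) + 769 = (-669*(535 - 105) + 2621) + 769 = (-669*430 + 2621) + 769 = (-287670 + 2621) + 769 = -285049 + 769 = -284280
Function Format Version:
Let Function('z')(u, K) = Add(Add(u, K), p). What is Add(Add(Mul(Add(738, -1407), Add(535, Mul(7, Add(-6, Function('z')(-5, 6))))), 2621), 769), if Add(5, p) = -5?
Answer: -284280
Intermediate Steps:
p = -10 (p = Add(-5, -5) = -10)
Function('z')(u, K) = Add(-10, K, u) (Function('z')(u, K) = Add(Add(u, K), -10) = Add(Add(K, u), -10) = Add(-10, K, u))
Add(Add(Mul(Add(738, -1407), Add(535, Mul(7, Add(-6, Function('z')(-5, 6))))), 2621), 769) = Add(Add(Mul(Add(738, -1407), Add(535, Mul(7, Add(-6, Add(-10, 6, -5))))), 2621), 769) = Add(Add(Mul(-669, Add(535, Mul(7, Add(-6, -9)))), 2621), 769) = Add(Add(Mul(-669, Add(535, Mul(7, -15))), 2621), 769) = Add(Add(Mul(-669, Add(535, -105)), 2621), 769) = Add(Add(Mul(-669, 430), 2621), 769) = Add(Add(-287670, 2621), 769) = Add(-285049, 769) = -284280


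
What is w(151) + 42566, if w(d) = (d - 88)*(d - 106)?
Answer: 45401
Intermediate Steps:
w(d) = (-106 + d)*(-88 + d) (w(d) = (-88 + d)*(-106 + d) = (-106 + d)*(-88 + d))
w(151) + 42566 = (9328 + 151² - 194*151) + 42566 = (9328 + 22801 - 29294) + 42566 = 2835 + 42566 = 45401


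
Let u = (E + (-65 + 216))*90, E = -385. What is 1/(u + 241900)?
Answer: 1/220840 ≈ 4.5282e-6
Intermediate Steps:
u = -21060 (u = (-385 + (-65 + 216))*90 = (-385 + 151)*90 = -234*90 = -21060)
1/(u + 241900) = 1/(-21060 + 241900) = 1/220840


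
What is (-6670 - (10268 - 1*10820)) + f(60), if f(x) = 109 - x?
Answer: -6069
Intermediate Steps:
(-6670 - (10268 - 1*10820)) + f(60) = (-6670 - (10268 - 1*10820)) + (109 - 1*60) = (-6670 - (10268 - 10820)) + (109 - 60) = (-6670 - 1*(-552)) + 49 = (-6670 + 552) + 49 = -6118 + 49 = -6069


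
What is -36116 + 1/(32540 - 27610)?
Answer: -178051879/4930 ≈ -36116.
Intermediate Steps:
-36116 + 1/(32540 - 27610) = -36116 + 1/4930 = -178051879/4930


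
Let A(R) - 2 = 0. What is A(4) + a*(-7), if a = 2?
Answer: -12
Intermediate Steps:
A(R) = 2 (A(R) = 2 + 0 = 2)
A(4) + a*(-7) = 2 + 2*(-7) = 2 - 14 = -12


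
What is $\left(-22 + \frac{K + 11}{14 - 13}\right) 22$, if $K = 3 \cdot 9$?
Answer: $352$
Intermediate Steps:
$K = 27$
$\left(-22 + \frac{K + 11}{14 - 13}\right) 22 = \left(-22 + \frac{27 + 11}{14 - 13}\right) 22 = \left(-22 + \frac{38}{1}\right) 22 = \left(-22 + 38 \cdot 1\right) 22 = \left(-22 + 38\right) 22 = 16 \cdot 22 = 352$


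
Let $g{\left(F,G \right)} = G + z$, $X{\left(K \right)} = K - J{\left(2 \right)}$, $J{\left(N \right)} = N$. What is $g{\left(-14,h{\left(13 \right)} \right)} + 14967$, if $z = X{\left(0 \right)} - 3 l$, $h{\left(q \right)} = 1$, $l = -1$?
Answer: $14969$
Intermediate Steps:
$X{\left(K \right)} = -2 + K$ ($X{\left(K \right)} = K - 2 = -2 + K$)
$z = 1$ ($z = \left(-2 + 0\right) - -3 = -2 + 3 = 1$)
$g{\left(F,G \right)} = 1 + G$ ($g{\left(F,G \right)} = G + 1 = 1 + G$)
$g{\left(-14,h{\left(13 \right)} \right)} + 14967 = \left(1 + 1\right) + 14967 = 2 + 14967 = 14969$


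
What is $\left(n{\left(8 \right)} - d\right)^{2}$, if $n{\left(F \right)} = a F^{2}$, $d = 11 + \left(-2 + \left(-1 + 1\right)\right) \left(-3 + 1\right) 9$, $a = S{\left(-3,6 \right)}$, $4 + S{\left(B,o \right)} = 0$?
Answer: $91809$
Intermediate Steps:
$S{\left(B,o \right)} = -4$ ($S{\left(B,o \right)} = -4 + 0 = -4$)
$a = -4$
$d = 47$ ($d = 11 + \left(-2 + 0\right) \left(-2\right) 9 = 11 + \left(-2\right) \left(-2\right) 9 = 11 + 4 \cdot 9 = 11 + 36 = 47$)
$n{\left(F \right)} = - 4 F^{2}$
$\left(n{\left(8 \right)} - d\right)^{2} = \left(- 4 \cdot 8^{2} - 47\right)^{2} = \left(\left(-4\right) 64 - 47\right)^{2} = \left(-256 - 47\right)^{2} = \left(-303\right)^{2} = 91809$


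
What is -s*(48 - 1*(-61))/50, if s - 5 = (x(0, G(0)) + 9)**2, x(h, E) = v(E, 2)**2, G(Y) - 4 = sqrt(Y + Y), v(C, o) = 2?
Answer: -9483/25 ≈ -379.32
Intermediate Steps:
G(Y) = 4 + sqrt(2)*sqrt(Y) (G(Y) = 4 + sqrt(Y + Y) = 4 + sqrt(2*Y) = 4 + sqrt(2)*sqrt(Y))
x(h, E) = 4 (x(h, E) = 2**2 = 4)
s = 174 (s = 5 + (4 + 9)**2 = 5 + 13**2 = 5 + 169 = 174)
-s*(48 - 1*(-61))/50 = -174*(48 - 1*(-61))/50 = -174*(48 + 61)/50 = -174*(1/50)*109 = -174*109/50 = -1*9483/25 = -9483/25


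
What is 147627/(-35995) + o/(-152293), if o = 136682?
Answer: -27402427301/5481786535 ≈ -4.9988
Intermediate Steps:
147627/(-35995) + o/(-152293) = 147627/(-35995) + 136682/(-152293) = 147627*(-1/35995) + 136682*(-1/152293) = -147627/35995 - 136682/152293 = -27402427301/5481786535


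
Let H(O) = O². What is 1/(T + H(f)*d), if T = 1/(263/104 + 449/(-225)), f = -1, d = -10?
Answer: -12479/101390 ≈ -0.12308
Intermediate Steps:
T = 23400/12479 (T = 1/(263*(1/104) + 449*(-1/225)) = 1/(263/104 - 449/225) = 1/(12479/23400) = 23400/12479 ≈ 1.8752)
1/(T + H(f)*d) = 1/(23400/12479 + (-1)²*(-10)) = 1/(23400/12479 + 1*(-10)) = 1/(23400/12479 - 10) = 1/(-101390/12479) = -12479/101390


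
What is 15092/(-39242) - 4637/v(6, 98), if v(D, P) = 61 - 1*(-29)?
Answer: -13094531/252270 ≈ -51.907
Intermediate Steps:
v(D, P) = 90 (v(D, P) = 61 + 29 = 90)
15092/(-39242) - 4637/v(6, 98) = 15092/(-39242) - 4637/90 = 15092*(-1/39242) - 4637*1/90 = -1078/2803 - 4637/90 = -13094531/252270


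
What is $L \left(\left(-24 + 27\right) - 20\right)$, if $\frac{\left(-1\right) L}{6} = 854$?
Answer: $87108$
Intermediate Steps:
$L = -5124$ ($L = \left(-6\right) 854 = -5124$)
$L \left(\left(-24 + 27\right) - 20\right) = - 5124 \left(\left(-24 + 27\right) - 20\right) = - 5124 \left(3 - 20\right) = \left(-5124\right) \left(-17\right) = 87108$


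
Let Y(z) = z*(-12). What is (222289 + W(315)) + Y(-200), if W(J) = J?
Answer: 225004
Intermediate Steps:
Y(z) = -12*z
(222289 + W(315)) + Y(-200) = (222289 + 315) - 12*(-200) = 222604 + 2400 = 225004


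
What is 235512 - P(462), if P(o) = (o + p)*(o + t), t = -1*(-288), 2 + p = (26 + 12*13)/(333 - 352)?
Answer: -1943772/19 ≈ -1.0230e+5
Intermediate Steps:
p = -220/19 (p = -2 + (26 + 12*13)/(333 - 352) = -2 + (26 + 156)/(-19) = -2 + 182*(-1/19) = -2 - 182/19 = -220/19 ≈ -11.579)
t = 288
P(o) = (288 + o)*(-220/19 + o) (P(o) = (o - 220/19)*(o + 288) = (-220/19 + o)*(288 + o) = (288 + o)*(-220/19 + o))
235512 - P(462) = 235512 - (-63360/19 + 462**2 + (5252/19)*462) = 235512 - (-63360/19 + 213444 + 2426424/19) = 235512 - 1*6418500/19 = 235512 - 6418500/19 = -1943772/19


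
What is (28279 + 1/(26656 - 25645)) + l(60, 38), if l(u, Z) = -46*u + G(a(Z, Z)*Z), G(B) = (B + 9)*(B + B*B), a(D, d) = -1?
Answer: -15422804/1011 ≈ -15255.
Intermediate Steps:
G(B) = (9 + B)*(B + B²)
l(u, Z) = -46*u - Z*(9 + Z² - 10*Z) (l(u, Z) = -46*u + (-Z)*(9 + (-Z)² + 10*(-Z)) = -46*u + (-Z)*(9 + Z² - 10*Z) = -46*u - Z*(9 + Z² - 10*Z))
(28279 + 1/(26656 - 25645)) + l(60, 38) = (28279 + 1/(26656 - 25645)) + (-46*60 - 1*38*(9 + 38² - 10*38)) = (28279 + 1/1011) + (-2760 - 1*38*(9 + 1444 - 380)) = (28279 + 1/1011) + (-2760 - 1*38*1073) = 28590070/1011 + (-2760 - 40774) = 28590070/1011 - 43534 = -15422804/1011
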